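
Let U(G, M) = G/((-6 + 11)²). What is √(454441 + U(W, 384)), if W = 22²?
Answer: √11361509/5 ≈ 674.14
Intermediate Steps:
W = 484
U(G, M) = G/25 (U(G, M) = G/(5²) = G/25)
√(454441 + U(W, 384)) = √(454441 + (1/25)*484) = √(454441 + 484/25) = √(11361509/25) = √11361509/5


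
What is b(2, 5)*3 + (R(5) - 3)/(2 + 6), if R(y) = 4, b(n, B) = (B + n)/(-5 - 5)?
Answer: -79/40 ≈ -1.9750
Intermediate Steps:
b(n, B) = -B/10 - n/10 (b(n, B) = (B + n)/(-10) = (B + n)*(-⅒) = -B/10 - n/10)
b(2, 5)*3 + (R(5) - 3)/(2 + 6) = (-⅒*5 - ⅒*2)*3 + (4 - 3)/(2 + 6) = (-½ - ⅕)*3 + 1/8 = -7/10*3 + 1*(⅛) = -21/10 + ⅛ = -79/40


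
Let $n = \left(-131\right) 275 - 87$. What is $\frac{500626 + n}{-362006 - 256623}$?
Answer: $- \frac{464514}{618629} \approx -0.75088$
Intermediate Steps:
$n = -36112$ ($n = -36025 - 87 = -36112$)
$\frac{500626 + n}{-362006 - 256623} = \frac{500626 - 36112}{-362006 - 256623} = \frac{464514}{-618629} = 464514 \left(- \frac{1}{618629}\right) = - \frac{464514}{618629}$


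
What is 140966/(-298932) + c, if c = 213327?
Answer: 31885062899/149466 ≈ 2.1333e+5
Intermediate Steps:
140966/(-298932) + c = 140966/(-298932) + 213327 = 140966*(-1/298932) + 213327 = -70483/149466 + 213327 = 31885062899/149466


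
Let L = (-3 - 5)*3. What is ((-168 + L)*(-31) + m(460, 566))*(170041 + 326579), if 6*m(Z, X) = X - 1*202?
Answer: 2986010520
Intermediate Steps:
m(Z, X) = -101/3 + X/6 (m(Z, X) = (X - 1*202)/6 = (X - 202)/6 = (-202 + X)/6 = -101/3 + X/6)
L = -24 (L = -8*3 = -24)
((-168 + L)*(-31) + m(460, 566))*(170041 + 326579) = ((-168 - 24)*(-31) + (-101/3 + (1/6)*566))*(170041 + 326579) = (-192*(-31) + (-101/3 + 283/3))*496620 = (5952 + 182/3)*496620 = (18038/3)*496620 = 2986010520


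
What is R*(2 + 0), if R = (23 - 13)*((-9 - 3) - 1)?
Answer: -260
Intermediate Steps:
R = -130 (R = 10*(-12 - 1) = 10*(-13) = -130)
R*(2 + 0) = -130*(2 + 0) = -130*2 = -260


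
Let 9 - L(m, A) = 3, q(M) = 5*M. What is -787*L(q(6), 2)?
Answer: -4722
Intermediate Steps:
L(m, A) = 6 (L(m, A) = 9 - 1*3 = 9 - 3 = 6)
-787*L(q(6), 2) = -787*6 = -4722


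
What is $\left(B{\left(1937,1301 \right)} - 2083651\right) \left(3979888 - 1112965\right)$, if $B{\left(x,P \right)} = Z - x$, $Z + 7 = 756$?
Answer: $-5977072880397$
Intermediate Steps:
$Z = 749$ ($Z = -7 + 756 = 749$)
$B{\left(x,P \right)} = 749 - x$
$\left(B{\left(1937,1301 \right)} - 2083651\right) \left(3979888 - 1112965\right) = \left(\left(749 - 1937\right) - 2083651\right) \left(3979888 - 1112965\right) = \left(\left(749 - 1937\right) - 2083651\right) \left(3979888 + \left(-1135298 + 22333\right)\right) = \left(-1188 - 2083651\right) \left(3979888 - 1112965\right) = \left(-2084839\right) 2866923 = -5977072880397$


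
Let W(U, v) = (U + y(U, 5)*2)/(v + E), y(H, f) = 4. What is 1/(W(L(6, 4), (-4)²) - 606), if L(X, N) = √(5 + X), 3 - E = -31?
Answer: -1514600/917605253 - 50*√11/917605253 ≈ -0.0016508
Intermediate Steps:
E = 34 (E = 3 - 1*(-31) = 3 + 31 = 34)
W(U, v) = (8 + U)/(34 + v) (W(U, v) = (U + 4*2)/(v + 34) = (U + 8)/(34 + v) = (8 + U)/(34 + v))
1/(W(L(6, 4), (-4)²) - 606) = 1/((8 + √(5 + 6))/(34 + (-4)²) - 606) = 1/((8 + √11)/(34 + 16) - 606) = 1/((8 + √11)/50 - 606) = 1/((4/25 + √11/50) - 606) = 1/(-15146/25 + √11/50)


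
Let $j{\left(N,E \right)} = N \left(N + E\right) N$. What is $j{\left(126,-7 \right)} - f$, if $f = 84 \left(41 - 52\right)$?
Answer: $1890168$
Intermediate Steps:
$j{\left(N,E \right)} = N^{2} \left(E + N\right)$ ($j{\left(N,E \right)} = N \left(E + N\right) N = N^{2} \left(E + N\right)$)
$f = -924$ ($f = 84 \left(-11\right) = -924$)
$j{\left(126,-7 \right)} - f = 126^{2} \left(-7 + 126\right) - -924 = 15876 \cdot 119 + 924 = 1889244 + 924 = 1890168$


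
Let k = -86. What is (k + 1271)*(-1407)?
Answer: -1667295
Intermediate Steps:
(k + 1271)*(-1407) = (-86 + 1271)*(-1407) = 1185*(-1407) = -1667295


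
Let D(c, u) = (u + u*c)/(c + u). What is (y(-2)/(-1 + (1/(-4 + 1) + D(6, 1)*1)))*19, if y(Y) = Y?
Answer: 114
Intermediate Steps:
D(c, u) = (u + c*u)/(c + u)
(y(-2)/(-1 + (1/(-4 + 1) + D(6, 1)*1)))*19 = -2/(-1 + (1/(-4 + 1) + (1*(1 + 6)/(6 + 1))*1))*19 = -2/(-1 + (1/(-3) + (1*7/7)*1))*19 = -2/(-1 + (-⅓ + (1*(⅐)*7)*1))*19 = -2/(-1 + (-⅓ + 1*1))*19 = -2/(-1 + (-⅓ + 1))*19 = -2/(-1 + ⅔)*19 = -2/(-⅓)*19 = -2*(-3)*19 = 6*19 = 114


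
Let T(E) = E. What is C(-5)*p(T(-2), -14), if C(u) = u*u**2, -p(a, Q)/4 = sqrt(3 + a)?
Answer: 500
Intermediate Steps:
p(a, Q) = -4*sqrt(3 + a)
C(u) = u**3
C(-5)*p(T(-2), -14) = (-5)**3*(-4*sqrt(3 - 2)) = -(-500)*sqrt(1) = -(-500) = -125*(-4) = 500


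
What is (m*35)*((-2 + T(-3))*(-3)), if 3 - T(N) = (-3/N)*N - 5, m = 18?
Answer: -17010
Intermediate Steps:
T(N) = 11 (T(N) = 3 - ((-3/N)*N - 5) = 3 - (-3 - 5) = 3 - 1*(-8) = 3 + 8 = 11)
(m*35)*((-2 + T(-3))*(-3)) = (18*35)*((-2 + 11)*(-3)) = 630*(9*(-3)) = 630*(-27) = -17010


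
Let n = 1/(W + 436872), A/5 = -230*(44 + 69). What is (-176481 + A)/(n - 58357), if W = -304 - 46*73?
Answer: 132748973510/25280835969 ≈ 5.2510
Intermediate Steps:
W = -3662 (W = -304 - 3358 = -3662)
A = -129950 (A = 5*(-230*(44 + 69)) = 5*(-230*113) = 5*(-25990) = -129950)
n = 1/433210 (n = 1/(-3662 + 436872) = 1/433210 ≈ 2.3083e-6)
(-176481 + A)/(n - 58357) = (-176481 - 129950)/(1/433210 - 58357) = -306431/(-25280835969/433210) = -306431*(-433210/25280835969) = 132748973510/25280835969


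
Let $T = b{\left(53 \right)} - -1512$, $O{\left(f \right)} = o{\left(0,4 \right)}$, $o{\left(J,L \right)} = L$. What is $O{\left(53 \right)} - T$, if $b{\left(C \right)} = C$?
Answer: $-1561$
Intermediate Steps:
$O{\left(f \right)} = 4$
$T = 1565$ ($T = 53 - -1512 = 53 + 1512 = 1565$)
$O{\left(53 \right)} - T = 4 - 1565 = -1561$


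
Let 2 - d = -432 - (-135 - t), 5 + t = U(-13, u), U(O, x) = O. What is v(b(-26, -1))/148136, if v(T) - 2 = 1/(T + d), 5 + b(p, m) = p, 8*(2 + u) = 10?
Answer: 573/42366896 ≈ 1.3525e-5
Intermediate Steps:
u = -3/4 (u = -2 + (1/8)*10 = -2 + 5/4 = -3/4 ≈ -0.75000)
t = -18 (t = -5 - 13 = -18)
b(p, m) = -5 + p
d = 317 (d = 2 - (-432 - (-135 - 1*(-18))) = 2 - (-432 - (-135 + 18)) = 2 - (-432 - 1*(-117)) = 2 - (-432 + 117) = 2 - 1*(-315) = 2 + 315 = 317)
v(T) = 2 + 1/(317 + T) (v(T) = 2 + 1/(T + 317) = 2 + 1/(317 + T))
v(b(-26, -1))/148136 = ((635 + 2*(-5 - 26))/(317 + (-5 - 26)))/148136 = ((635 + 2*(-31))/(317 - 31))*(1/148136) = ((635 - 62)/286)*(1/148136) = ((1/286)*573)*(1/148136) = (573/286)*(1/148136) = 573/42366896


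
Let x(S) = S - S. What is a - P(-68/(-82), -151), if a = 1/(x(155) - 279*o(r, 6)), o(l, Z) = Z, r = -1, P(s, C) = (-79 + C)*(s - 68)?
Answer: -1060345121/68634 ≈ -15449.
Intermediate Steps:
P(s, C) = (-79 + C)*(-68 + s)
x(S) = 0
a = -1/1674 (a = 1/(0 - 279*6) = 1/(0 - 1674) = 1/(-1674) = -1/1674 ≈ -0.00059737)
a - P(-68/(-82), -151) = -1/1674 - (5372 - (-5372)/(-82) - 68*(-151) - (-10268)/(-82)) = -1/1674 - (5372 - (-5372)*(-1)/82 + 10268 - (-10268)*(-1)/82) = -1/1674 - (5372 - 79*34/41 + 10268 - 151*34/41) = -1/1674 - (5372 - 2686/41 + 10268 - 5134/41) = -1/1674 - 1*633420/41 = -1/1674 - 633420/41 = -1060345121/68634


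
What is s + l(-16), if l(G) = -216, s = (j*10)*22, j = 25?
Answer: 5284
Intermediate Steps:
s = 5500 (s = (25*10)*22 = 250*22 = 5500)
s + l(-16) = 5500 - 216 = 5284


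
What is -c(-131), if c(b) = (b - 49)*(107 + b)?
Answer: -4320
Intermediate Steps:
c(b) = (-49 + b)*(107 + b)
-c(-131) = -(-5243 + (-131)² + 58*(-131)) = -(-5243 + 17161 - 7598) = -1*4320 = -4320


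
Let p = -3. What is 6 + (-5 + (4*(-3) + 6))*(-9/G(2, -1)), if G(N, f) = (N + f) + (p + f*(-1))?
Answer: -93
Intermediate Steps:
G(N, f) = -3 + N (G(N, f) = (N + f) + (-3 + f*(-1)) = (N + f) + (-3 - f) = -3 + N)
6 + (-5 + (4*(-3) + 6))*(-9/G(2, -1)) = 6 + (-5 + (4*(-3) + 6))*(-9/(-3 + 2)) = 6 + (-5 + (-12 + 6))*(-9/(-1)) = 6 + (-5 - 6)*(-9*(-1)) = 6 - 11*9 = 6 - 99 = -93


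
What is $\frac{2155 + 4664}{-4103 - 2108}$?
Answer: $- \frac{6819}{6211} \approx -1.0979$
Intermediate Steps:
$\frac{2155 + 4664}{-4103 - 2108} = \frac{6819}{-6211} = 6819 \left(- \frac{1}{6211}\right) = - \frac{6819}{6211}$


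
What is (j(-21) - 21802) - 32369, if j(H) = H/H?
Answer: -54170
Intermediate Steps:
j(H) = 1
(j(-21) - 21802) - 32369 = (1 - 21802) - 32369 = -21801 - 32369 = -54170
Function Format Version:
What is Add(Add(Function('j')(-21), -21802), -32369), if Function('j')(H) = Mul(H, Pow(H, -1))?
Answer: -54170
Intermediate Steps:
Function('j')(H) = 1
Add(Add(Function('j')(-21), -21802), -32369) = Add(Add(1, -21802), -32369) = Add(-21801, -32369) = -54170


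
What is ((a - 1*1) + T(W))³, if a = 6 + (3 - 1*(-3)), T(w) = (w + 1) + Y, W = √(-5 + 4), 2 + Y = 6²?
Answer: (46 + I)³ ≈ 97198.0 + 6347.0*I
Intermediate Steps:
Y = 34 (Y = -2 + 6² = -2 + 36 = 34)
W = I (W = √(-1) = I ≈ 1.0*I)
T(w) = 35 + w (T(w) = (w + 1) + 34 = (1 + w) + 34 = 35 + w)
a = 12 (a = 6 + (3 + 3) = 6 + 6 = 12)
((a - 1*1) + T(W))³ = ((12 - 1*1) + (35 + I))³ = ((12 - 1) + (35 + I))³ = (11 + (35 + I))³ = (46 + I)³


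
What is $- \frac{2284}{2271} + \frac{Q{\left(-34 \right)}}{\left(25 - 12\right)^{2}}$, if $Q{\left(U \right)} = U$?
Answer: $- \frac{463210}{383799} \approx -1.2069$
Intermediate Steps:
$- \frac{2284}{2271} + \frac{Q{\left(-34 \right)}}{\left(25 - 12\right)^{2}} = - \frac{2284}{2271} - \frac{34}{\left(25 - 12\right)^{2}} = \left(-2284\right) \frac{1}{2271} - \frac{34}{13^{2}} = - \frac{2284}{2271} - \frac{34}{169} = - \frac{463210}{383799}$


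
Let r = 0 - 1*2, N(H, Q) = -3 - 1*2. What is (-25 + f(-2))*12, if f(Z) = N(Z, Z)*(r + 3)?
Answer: -360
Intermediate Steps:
N(H, Q) = -5 (N(H, Q) = -3 - 2 = -5)
r = -2 (r = 0 - 2 = -2)
f(Z) = -5 (f(Z) = -5*(-2 + 3) = -5*1 = -5)
(-25 + f(-2))*12 = (-25 - 5)*12 = -30*12 = -360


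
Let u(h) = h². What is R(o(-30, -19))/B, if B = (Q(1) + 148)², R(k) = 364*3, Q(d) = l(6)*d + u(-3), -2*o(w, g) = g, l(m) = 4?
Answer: 156/3703 ≈ 0.042128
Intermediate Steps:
o(w, g) = -g/2
Q(d) = 9 + 4*d (Q(d) = 4*d + (-3)² = 4*d + 9 = 9 + 4*d)
R(k) = 1092
B = 25921 (B = ((9 + 4*1) + 148)² = ((9 + 4) + 148)² = (13 + 148)² = 161² = 25921)
R(o(-30, -19))/B = 1092/25921 = 1092*(1/25921) = 156/3703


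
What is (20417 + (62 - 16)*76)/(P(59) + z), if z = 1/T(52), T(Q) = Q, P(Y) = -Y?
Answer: -1243476/3067 ≈ -405.44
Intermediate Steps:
z = 1/52 ≈ 0.019231
(20417 + (62 - 16)*76)/(P(59) + z) = (20417 + (62 - 16)*76)/(-1*59 + 1/52) = (20417 + 46*76)/(-59 + 1/52) = (20417 + 3496)/(-3067/52) = 23913*(-52/3067) = -1243476/3067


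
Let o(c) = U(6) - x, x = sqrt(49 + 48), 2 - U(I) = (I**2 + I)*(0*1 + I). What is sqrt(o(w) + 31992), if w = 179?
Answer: sqrt(31742 - sqrt(97)) ≈ 178.14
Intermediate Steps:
U(I) = 2 - I*(I + I**2) (U(I) = 2 - (I**2 + I)*(0*1 + I) = 2 - (I + I**2)*(0 + I) = 2 - (I + I**2)*I = 2 - I*(I + I**2))
x = sqrt(97) ≈ 9.8489
o(c) = -250 - sqrt(97) (o(c) = (2 - 1*6**2 - 1*6**3) - sqrt(97) = (2 - 1*36 - 1*216) - sqrt(97) = (2 - 36 - 216) - sqrt(97) = -250 - sqrt(97))
sqrt(o(w) + 31992) = sqrt((-250 - sqrt(97)) + 31992) = sqrt(31742 - sqrt(97))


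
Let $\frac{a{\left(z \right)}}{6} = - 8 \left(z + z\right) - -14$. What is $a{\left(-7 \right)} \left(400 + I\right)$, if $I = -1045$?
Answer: $-487620$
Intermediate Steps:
$a{\left(z \right)} = 84 - 96 z$ ($a{\left(z \right)} = 6 \left(- 8 \left(z + z\right) - -14\right) = 6 \left(- 8 \cdot 2 z + 14\right) = 6 \left(- 16 z + 14\right) = 6 \left(14 - 16 z\right) = 84 - 96 z$)
$a{\left(-7 \right)} \left(400 + I\right) = \left(84 - -672\right) \left(400 - 1045\right) = \left(84 + 672\right) \left(-645\right) = 756 \left(-645\right) = -487620$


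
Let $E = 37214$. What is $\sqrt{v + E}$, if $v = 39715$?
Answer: $\sqrt{76929} \approx 277.36$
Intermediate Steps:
$\sqrt{v + E} = \sqrt{39715 + 37214} = \sqrt{76929}$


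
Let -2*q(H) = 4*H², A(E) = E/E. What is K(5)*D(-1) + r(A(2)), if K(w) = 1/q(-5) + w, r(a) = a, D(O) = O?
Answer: -199/50 ≈ -3.9800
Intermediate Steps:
A(E) = 1
q(H) = -2*H²
K(w) = -1/50 + w (K(w) = 1/(-2*(-5)²) + w = 1/(-2*25) + w = 1/(-50) + w = -1/50 + w)
K(5)*D(-1) + r(A(2)) = (-1/50 + 5)*(-1) + 1 = (249/50)*(-1) + 1 = -249/50 + 1 = -199/50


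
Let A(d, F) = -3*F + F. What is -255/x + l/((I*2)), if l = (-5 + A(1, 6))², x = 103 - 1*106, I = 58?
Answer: 10149/116 ≈ 87.491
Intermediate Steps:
A(d, F) = -2*F
x = -3 (x = 103 - 106 = -3)
l = 289 (l = (-5 - 2*6)² = (-5 - 12)² = (-17)² = 289)
-255/x + l/((I*2)) = -255/(-3) + 289/((58*2)) = -255*(-⅓) + 289/116 = 85 + 289*(1/116) = 85 + 289/116 = 10149/116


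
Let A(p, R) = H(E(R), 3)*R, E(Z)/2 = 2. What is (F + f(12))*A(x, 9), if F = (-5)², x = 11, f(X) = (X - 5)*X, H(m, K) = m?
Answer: 3924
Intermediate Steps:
E(Z) = 4 (E(Z) = 2*2 = 4)
f(X) = X*(-5 + X) (f(X) = (-5 + X)*X = X*(-5 + X))
A(p, R) = 4*R
F = 25
(F + f(12))*A(x, 9) = (25 + 12*(-5 + 12))*(4*9) = (25 + 12*7)*36 = (25 + 84)*36 = 109*36 = 3924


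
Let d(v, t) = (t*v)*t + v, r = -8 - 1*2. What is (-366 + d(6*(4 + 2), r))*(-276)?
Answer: -902520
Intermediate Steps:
r = -10 (r = -8 - 2 = -10)
d(v, t) = v + v*t² (d(v, t) = v*t² + v = v + v*t²)
(-366 + d(6*(4 + 2), r))*(-276) = (-366 + (6*(4 + 2))*(1 + (-10)²))*(-276) = (-366 + (6*6)*(1 + 100))*(-276) = (-366 + 36*101)*(-276) = (-366 + 3636)*(-276) = 3270*(-276) = -902520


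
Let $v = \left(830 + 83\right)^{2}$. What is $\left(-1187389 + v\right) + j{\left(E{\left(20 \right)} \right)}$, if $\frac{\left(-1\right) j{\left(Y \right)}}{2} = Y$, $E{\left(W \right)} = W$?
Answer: $-353860$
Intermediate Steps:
$v = 833569$ ($v = 913^{2} = 833569$)
$j{\left(Y \right)} = - 2 Y$
$\left(-1187389 + v\right) + j{\left(E{\left(20 \right)} \right)} = \left(-1187389 + 833569\right) - 40 = -353820 - 40 = -353860$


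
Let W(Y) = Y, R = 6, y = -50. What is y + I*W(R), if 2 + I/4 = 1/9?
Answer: -286/3 ≈ -95.333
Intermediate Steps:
I = -68/9 (I = -8 + 4/9 = -68/9 ≈ -7.5556)
y + I*W(R) = -50 - 68/9*6 = -50 - 136/3 = -286/3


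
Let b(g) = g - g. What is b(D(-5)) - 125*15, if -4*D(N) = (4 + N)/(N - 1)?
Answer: -1875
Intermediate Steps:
D(N) = -(4 + N)/(4*(-1 + N)) (D(N) = -(4 + N)/(4*(N - 1)) = -(4 + N)/(4*(-1 + N)))
b(g) = 0
b(D(-5)) - 125*15 = 0 - 125*15 = 0 - 1875 = -1875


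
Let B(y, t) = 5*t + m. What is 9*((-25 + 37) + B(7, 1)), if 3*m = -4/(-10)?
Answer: 771/5 ≈ 154.20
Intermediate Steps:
m = 2/15 (m = (-4/(-10))/3 = (-4*(-⅒))/3 = (⅓)*(⅖) = 2/15 ≈ 0.13333)
B(y, t) = 2/15 + 5*t (B(y, t) = 5*t + 2/15 = 2/15 + 5*t)
9*((-25 + 37) + B(7, 1)) = 9*((-25 + 37) + (2/15 + 5*1)) = 9*(12 + (2/15 + 5)) = 9*(12 + 77/15) = 9*(257/15) = 771/5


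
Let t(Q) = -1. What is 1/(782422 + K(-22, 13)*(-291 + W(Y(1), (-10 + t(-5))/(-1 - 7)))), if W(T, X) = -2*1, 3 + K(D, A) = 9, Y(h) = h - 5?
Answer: 1/780664 ≈ 1.2810e-6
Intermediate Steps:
Y(h) = -5 + h
K(D, A) = 6 (K(D, A) = -3 + 9 = 6)
W(T, X) = -2
1/(782422 + K(-22, 13)*(-291 + W(Y(1), (-10 + t(-5))/(-1 - 7)))) = 1/(782422 + 6*(-291 - 2)) = 1/(782422 + 6*(-293)) = 1/(782422 - 1758) = 1/780664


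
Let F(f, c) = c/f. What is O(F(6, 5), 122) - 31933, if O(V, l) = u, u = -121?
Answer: -32054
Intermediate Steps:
O(V, l) = -121
O(F(6, 5), 122) - 31933 = -121 - 31933 = -32054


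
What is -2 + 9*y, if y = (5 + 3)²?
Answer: 574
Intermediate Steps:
y = 64 (y = 8² = 64)
-2 + 9*y = -2 + 9*64 = -2 + 576 = 574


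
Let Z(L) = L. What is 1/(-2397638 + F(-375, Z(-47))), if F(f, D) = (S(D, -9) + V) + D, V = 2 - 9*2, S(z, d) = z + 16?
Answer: -1/2397732 ≈ -4.1706e-7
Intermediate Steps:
S(z, d) = 16 + z
V = -16 (V = 2 - 18 = -16)
F(f, D) = 2*D (F(f, D) = ((16 + D) - 16) + D = D + D = 2*D)
1/(-2397638 + F(-375, Z(-47))) = 1/(-2397638 + 2*(-47)) = 1/(-2397638 - 94) = 1/(-2397732) = -1/2397732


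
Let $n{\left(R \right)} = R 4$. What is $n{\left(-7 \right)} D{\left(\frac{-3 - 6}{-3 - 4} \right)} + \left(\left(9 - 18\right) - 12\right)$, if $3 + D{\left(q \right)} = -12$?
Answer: $399$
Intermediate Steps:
$n{\left(R \right)} = 4 R$
$D{\left(q \right)} = -15$ ($D{\left(q \right)} = -3 - 12 = -15$)
$n{\left(-7 \right)} D{\left(\frac{-3 - 6}{-3 - 4} \right)} + \left(\left(9 - 18\right) - 12\right) = 4 \left(-7\right) \left(-15\right) + \left(\left(9 - 18\right) - 12\right) = \left(-28\right) \left(-15\right) - 21 = 420 - 21 = 399$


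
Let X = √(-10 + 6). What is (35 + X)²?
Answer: 1221 + 140*I ≈ 1221.0 + 140.0*I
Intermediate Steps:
X = 2*I (X = √(-4) = 2*I ≈ 2.0*I)
(35 + X)² = (35 + 2*I)²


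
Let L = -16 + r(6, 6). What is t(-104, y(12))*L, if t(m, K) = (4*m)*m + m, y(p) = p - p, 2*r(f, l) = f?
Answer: -561080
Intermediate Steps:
r(f, l) = f/2
y(p) = 0
t(m, K) = m + 4*m² (t(m, K) = 4*m² + m = m + 4*m²)
L = -13 (L = -16 + (½)*6 = -16 + 3 = -13)
t(-104, y(12))*L = -104*(1 + 4*(-104))*(-13) = -104*(1 - 416)*(-13) = -104*(-415)*(-13) = 43160*(-13) = -561080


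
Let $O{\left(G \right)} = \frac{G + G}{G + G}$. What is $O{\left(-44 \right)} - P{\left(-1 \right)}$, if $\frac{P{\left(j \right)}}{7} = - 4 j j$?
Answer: $29$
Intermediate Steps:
$P{\left(j \right)} = - 28 j^{2}$ ($P{\left(j \right)} = 7 - 4 j j = 7 \left(- 4 j^{2}\right) = - 28 j^{2}$)
$O{\left(G \right)} = 1$ ($O{\left(G \right)} = \frac{2 G}{2 G} = 2 G \frac{1}{2 G} = 1$)
$O{\left(-44 \right)} - P{\left(-1 \right)} = 1 - - 28 \left(-1\right)^{2} = 1 - \left(-28\right) 1 = 1 - -28 = 1 + 28 = 29$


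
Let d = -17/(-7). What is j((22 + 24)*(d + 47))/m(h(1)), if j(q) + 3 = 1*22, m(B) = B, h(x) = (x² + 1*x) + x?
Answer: 19/3 ≈ 6.3333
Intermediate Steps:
h(x) = x² + 2*x (h(x) = (x² + x) + x = (x + x²) + x = x² + 2*x)
d = 17/7 (d = -17*(-⅐) = 17/7 ≈ 2.4286)
j(q) = 19 (j(q) = -3 + 1*22 = -3 + 22 = 19)
j((22 + 24)*(d + 47))/m(h(1)) = 19/((1*(2 + 1))) = 19/((1*3)) = 19/3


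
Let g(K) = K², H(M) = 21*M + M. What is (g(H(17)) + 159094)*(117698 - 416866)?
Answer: -89442256960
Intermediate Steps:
H(M) = 22*M
(g(H(17)) + 159094)*(117698 - 416866) = ((22*17)² + 159094)*(117698 - 416866) = (374² + 159094)*(-299168) = (139876 + 159094)*(-299168) = 298970*(-299168) = -89442256960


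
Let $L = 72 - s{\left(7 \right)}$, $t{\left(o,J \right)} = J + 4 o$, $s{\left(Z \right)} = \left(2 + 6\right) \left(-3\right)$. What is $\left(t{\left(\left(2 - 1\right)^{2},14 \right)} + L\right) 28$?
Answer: $3192$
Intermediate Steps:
$s{\left(Z \right)} = -24$ ($s{\left(Z \right)} = 8 \left(-3\right) = -24$)
$L = 96$ ($L = 72 - -24 = 72 + 24 = 96$)
$\left(t{\left(\left(2 - 1\right)^{2},14 \right)} + L\right) 28 = \left(\left(14 + 4 \left(2 - 1\right)^{2}\right) + 96\right) 28 = \left(\left(14 + 4 \cdot 1^{2}\right) + 96\right) 28 = \left(\left(14 + 4 \cdot 1\right) + 96\right) 28 = \left(\left(14 + 4\right) + 96\right) 28 = \left(18 + 96\right) 28 = 114 \cdot 28 = 3192$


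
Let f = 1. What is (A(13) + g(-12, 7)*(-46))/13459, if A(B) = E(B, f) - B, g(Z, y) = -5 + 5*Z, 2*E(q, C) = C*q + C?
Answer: 2984/13459 ≈ 0.22171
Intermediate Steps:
E(q, C) = C/2 + C*q/2 (E(q, C) = (C*q + C)/2 = (C + C*q)/2 = C/2 + C*q/2)
A(B) = 1/2 - B/2 (A(B) = (1/2)*1*(1 + B) - B = (1/2 + B/2) - B = 1/2 - B/2)
(A(13) + g(-12, 7)*(-46))/13459 = ((1/2 - 1/2*13) + (-5 + 5*(-12))*(-46))/13459 = ((1/2 - 13/2) + (-5 - 60)*(-46))*(1/13459) = (-6 - 65*(-46))*(1/13459) = (-6 + 2990)*(1/13459) = 2984*(1/13459) = 2984/13459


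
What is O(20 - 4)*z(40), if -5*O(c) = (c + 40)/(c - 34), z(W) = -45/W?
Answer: -7/10 ≈ -0.70000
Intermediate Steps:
O(c) = -(40 + c)/(5*(-34 + c)) (O(c) = -(c + 40)/(5*(c - 34)) = -(40 + c)/(5*(-34 + c)))
O(20 - 4)*z(40) = ((-40 - (20 - 4))/(5*(-34 + (20 - 4))))*(-45/40) = ((-40 - 1*16)/(5*(-34 + 16)))*(-45*1/40) = ((1/5)*(-40 - 16)/(-18))*(-9/8) = ((1/5)*(-1/18)*(-56))*(-9/8) = (28/45)*(-9/8) = -7/10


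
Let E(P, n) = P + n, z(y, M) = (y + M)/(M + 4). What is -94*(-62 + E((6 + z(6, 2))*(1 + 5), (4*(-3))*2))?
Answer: 3948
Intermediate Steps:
z(y, M) = (M + y)/(4 + M)
-94*(-62 + E((6 + z(6, 2))*(1 + 5), (4*(-3))*2)) = -94*(-62 + ((6 + (2 + 6)/(4 + 2))*(1 + 5) + (4*(-3))*2)) = -94*(-62 + ((6 + 8/6)*6 - 12*2)) = -94*(-62 + ((6 + (⅙)*8)*6 - 24)) = -94*(-62 + ((6 + 4/3)*6 - 24)) = -94*(-62 + ((22/3)*6 - 24)) = -94*(-62 + (44 - 24)) = -94*(-62 + 20) = -94*(-42) = 3948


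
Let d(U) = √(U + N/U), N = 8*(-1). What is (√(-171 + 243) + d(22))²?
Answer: 1030/11 + 24*√1309/11 ≈ 172.57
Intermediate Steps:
N = -8
d(U) = √(U - 8/U)
(√(-171 + 243) + d(22))² = (√(-171 + 243) + √(22 - 8/22))² = (√72 + √(22 - 8*1/22))² = (6*√2 + √(22 - 4/11))² = (6*√2 + √(238/11))² = (6*√2 + √2618/11)²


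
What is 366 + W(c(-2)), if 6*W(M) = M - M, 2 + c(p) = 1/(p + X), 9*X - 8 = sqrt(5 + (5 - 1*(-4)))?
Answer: 366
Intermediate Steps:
X = 8/9 + sqrt(14)/9 (X = 8/9 + sqrt(5 + (5 - 1*(-4)))/9 = 8/9 + sqrt(5 + (5 + 4))/9 = 8/9 + sqrt(5 + 9)/9 = 8/9 + sqrt(14)/9 ≈ 1.3046)
c(p) = -2 + 1/(8/9 + p + sqrt(14)/9) (c(p) = -2 + 1/(p + (8/9 + sqrt(14)/9)) = -2 + 1/(8/9 + p + sqrt(14)/9))
W(M) = 0 (W(M) = (M - M)/6 = (1/6)*0 = 0)
366 + W(c(-2)) = 366 + 0 = 366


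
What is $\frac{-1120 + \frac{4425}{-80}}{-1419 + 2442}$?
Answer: $- \frac{18805}{16368} \approx -1.1489$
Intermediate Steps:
$\frac{-1120 + \frac{4425}{-80}}{-1419 + 2442} = \frac{-1120 + 4425 \left(- \frac{1}{80}\right)}{1023} = \left(-1120 - \frac{885}{16}\right) \frac{1}{1023} = \left(- \frac{18805}{16}\right) \frac{1}{1023} = - \frac{18805}{16368}$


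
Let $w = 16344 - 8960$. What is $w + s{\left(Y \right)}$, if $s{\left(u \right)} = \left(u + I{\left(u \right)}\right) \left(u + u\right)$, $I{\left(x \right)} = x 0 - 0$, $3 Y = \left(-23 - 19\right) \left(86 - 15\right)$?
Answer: $1983456$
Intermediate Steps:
$w = 7384$ ($w = 16344 - 8960 = 7384$)
$Y = -994$ ($Y = \frac{\left(-23 - 19\right) \left(86 - 15\right)}{3} = \frac{\left(-42\right) 71}{3} = \frac{1}{3} \left(-2982\right) = -994$)
$I{\left(x \right)} = 0$ ($I{\left(x \right)} = 0 + 0 = 0$)
$s{\left(u \right)} = 2 u^{2}$ ($s{\left(u \right)} = \left(u + 0\right) \left(u + u\right) = u 2 u = 2 u^{2}$)
$w + s{\left(Y \right)} = 7384 + 2 \left(-994\right)^{2} = 7384 + 2 \cdot 988036 = 7384 + 1976072 = 1983456$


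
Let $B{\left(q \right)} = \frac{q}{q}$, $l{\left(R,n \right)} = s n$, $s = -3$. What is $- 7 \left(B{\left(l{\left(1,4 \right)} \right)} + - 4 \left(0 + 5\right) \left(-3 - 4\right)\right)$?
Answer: $-987$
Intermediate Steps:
$l{\left(R,n \right)} = - 3 n$
$B{\left(q \right)} = 1$
$- 7 \left(B{\left(l{\left(1,4 \right)} \right)} + - 4 \left(0 + 5\right) \left(-3 - 4\right)\right) = - 7 \left(1 + - 4 \left(0 + 5\right) \left(-3 - 4\right)\right) = - 7 \left(1 + \left(-4\right) 5 \left(-7\right)\right) = - 7 \left(1 - -140\right) = - 7 \left(1 + 140\right) = \left(-7\right) 141 = -987$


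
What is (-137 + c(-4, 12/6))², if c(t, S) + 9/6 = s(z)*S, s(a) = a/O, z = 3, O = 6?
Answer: 75625/4 ≈ 18906.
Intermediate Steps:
s(a) = a/6
c(t, S) = -3/2 + S/2 (c(t, S) = -3/2 + ((⅙)*3)*S = -3/2 + S/2)
(-137 + c(-4, 12/6))² = (-137 + (-3/2 + (12/6)/2))² = (-137 + (-3/2 + (12*(⅙))/2))² = (-137 + (-3/2 + (½)*2))² = (-137 + (-3/2 + 1))² = (-137 - ½)² = (-275/2)² = 75625/4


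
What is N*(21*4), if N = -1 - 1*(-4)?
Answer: 252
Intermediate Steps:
N = 3 (N = -1 + 4 = 3)
N*(21*4) = 3*(21*4) = 3*84 = 252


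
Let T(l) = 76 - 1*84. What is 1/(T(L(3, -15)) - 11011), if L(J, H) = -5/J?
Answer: -1/11019 ≈ -9.0752e-5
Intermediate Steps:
T(l) = -8 (T(l) = 76 - 84 = -8)
1/(T(L(3, -15)) - 11011) = 1/(-8 - 11011) = 1/(-11019) = -1/11019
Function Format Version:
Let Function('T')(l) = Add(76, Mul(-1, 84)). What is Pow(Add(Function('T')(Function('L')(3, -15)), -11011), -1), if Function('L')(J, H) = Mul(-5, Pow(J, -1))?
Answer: Rational(-1, 11019) ≈ -9.0752e-5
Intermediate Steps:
Function('T')(l) = -8 (Function('T')(l) = Add(76, -84) = -8)
Pow(Add(Function('T')(Function('L')(3, -15)), -11011), -1) = Pow(Add(-8, -11011), -1) = Pow(-11019, -1) = Rational(-1, 11019)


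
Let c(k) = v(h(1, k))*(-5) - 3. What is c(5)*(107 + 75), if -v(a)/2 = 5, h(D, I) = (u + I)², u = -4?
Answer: 8554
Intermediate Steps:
h(D, I) = (-4 + I)²
v(a) = -10 (v(a) = -2*5 = -10)
c(k) = 47 (c(k) = -10*(-5) - 3 = 50 - 3 = 47)
c(5)*(107 + 75) = 47*(107 + 75) = 47*182 = 8554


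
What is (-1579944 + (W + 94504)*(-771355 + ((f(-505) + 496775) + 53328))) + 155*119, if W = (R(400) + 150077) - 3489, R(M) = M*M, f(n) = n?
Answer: -88946520143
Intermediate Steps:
R(M) = M²
W = 306588 (W = (400² + 150077) - 3489 = (160000 + 150077) - 3489 = 310077 - 3489 = 306588)
(-1579944 + (W + 94504)*(-771355 + ((f(-505) + 496775) + 53328))) + 155*119 = (-1579944 + (306588 + 94504)*(-771355 + ((-505 + 496775) + 53328))) + 155*119 = (-1579944 + 401092*(-771355 + (496270 + 53328))) + 18445 = (-1579944 + 401092*(-771355 + 549598)) + 18445 = (-1579944 + 401092*(-221757)) + 18445 = (-1579944 - 88944958644) + 18445 = -88946538588 + 18445 = -88946520143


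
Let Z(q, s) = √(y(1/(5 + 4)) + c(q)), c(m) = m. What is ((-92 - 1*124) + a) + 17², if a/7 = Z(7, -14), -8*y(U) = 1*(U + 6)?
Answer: 73 + 7*√898/12 ≈ 90.481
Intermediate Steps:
y(U) = -¾ - U/8 (y(U) = -(U + 6)/8 = -(6 + U)/8 = -¾ - U/8)
Z(q, s) = √(-55/72 + q) (Z(q, s) = √((-¾ - 1/(8*(5 + 4))) + q) = √((-¾ - ⅛/9) + q) = √((-¾ - ⅛*⅑) + q) = √((-¾ - 1/72) + q) = √(-55/72 + q))
a = 7*√898/12 (a = 7*(√(-110 + 144*7)/12) = 7*(√(-110 + 1008)/12) = 7*(√898/12) = 7*√898/12 ≈ 17.481)
((-92 - 1*124) + a) + 17² = ((-92 - 1*124) + 7*√898/12) + 17² = ((-92 - 124) + 7*√898/12) + 289 = (-216 + 7*√898/12) + 289 = 73 + 7*√898/12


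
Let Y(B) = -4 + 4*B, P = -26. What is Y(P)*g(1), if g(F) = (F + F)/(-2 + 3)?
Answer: -216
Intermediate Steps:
g(F) = 2*F (g(F) = (2*F)/1 = (2*F)*1 = 2*F)
Y(P)*g(1) = (-4 + 4*(-26))*(2*1) = (-4 - 104)*2 = -108*2 = -216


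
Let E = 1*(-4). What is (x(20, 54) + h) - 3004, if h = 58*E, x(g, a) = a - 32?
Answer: -3214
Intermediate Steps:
x(g, a) = -32 + a
E = -4
h = -232 (h = 58*(-4) = -232)
(x(20, 54) + h) - 3004 = ((-32 + 54) - 232) - 3004 = (22 - 232) - 3004 = -210 - 3004 = -3214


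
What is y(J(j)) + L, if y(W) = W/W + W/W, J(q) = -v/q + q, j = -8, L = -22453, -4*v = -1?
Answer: -22451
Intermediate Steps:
v = ¼ (v = -¼*(-1) = ¼ ≈ 0.25000)
J(q) = q - 1/(4*q) (J(q) = -1/(4*q) + q = q - 1/(4*q))
y(W) = 2 (y(W) = 1 + 1 = 2)
y(J(j)) + L = 2 - 22453 = -22451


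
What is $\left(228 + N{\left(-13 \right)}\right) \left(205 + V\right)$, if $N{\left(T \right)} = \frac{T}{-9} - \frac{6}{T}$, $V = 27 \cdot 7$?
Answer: $\frac{10598206}{117} \approx 90583.0$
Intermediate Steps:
$V = 189$
$N{\left(T \right)} = - \frac{6}{T} - \frac{T}{9}$ ($N{\left(T \right)} = T \left(- \frac{1}{9}\right) - \frac{6}{T} = - \frac{T}{9} - \frac{6}{T} = - \frac{6}{T} - \frac{T}{9}$)
$\left(228 + N{\left(-13 \right)}\right) \left(205 + V\right) = \left(228 - \left(- \frac{13}{9} + \frac{6}{-13}\right)\right) \left(205 + 189\right) = \left(228 + \left(\left(-6\right) \left(- \frac{1}{13}\right) + \frac{13}{9}\right)\right) 394 = \left(228 + \left(\frac{6}{13} + \frac{13}{9}\right)\right) 394 = \left(228 + \frac{223}{117}\right) 394 = \frac{26899}{117} \cdot 394 = \frac{10598206}{117}$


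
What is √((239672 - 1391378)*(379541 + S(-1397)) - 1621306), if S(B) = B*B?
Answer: I*√2684801063206 ≈ 1.6385e+6*I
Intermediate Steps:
S(B) = B²
√((239672 - 1391378)*(379541 + S(-1397)) - 1621306) = √((239672 - 1391378)*(379541 + (-1397)²) - 1621306) = √(-1151706*(379541 + 1951609) - 1621306) = √(-1151706*2331150 - 1621306) = √(-2684799441900 - 1621306) = √(-2684801063206) = I*√2684801063206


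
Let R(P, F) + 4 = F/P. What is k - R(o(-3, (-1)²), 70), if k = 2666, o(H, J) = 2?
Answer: 2635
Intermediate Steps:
R(P, F) = -4 + F/P
k - R(o(-3, (-1)²), 70) = 2666 - (-4 + 70/2) = 2666 - (-4 + 70*(½)) = 2666 - (-4 + 35) = 2666 - 1*31 = 2666 - 31 = 2635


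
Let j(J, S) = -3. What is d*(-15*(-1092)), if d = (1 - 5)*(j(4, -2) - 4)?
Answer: 458640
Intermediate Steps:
d = 28 (d = (1 - 5)*(-3 - 4) = -4*(-7) = 28)
d*(-15*(-1092)) = 28*(-15*(-1092)) = 28*16380 = 458640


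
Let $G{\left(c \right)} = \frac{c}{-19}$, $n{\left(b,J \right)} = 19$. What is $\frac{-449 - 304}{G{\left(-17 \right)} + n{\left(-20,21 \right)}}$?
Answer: $- \frac{4769}{126} \approx -37.849$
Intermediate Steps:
$G{\left(c \right)} = - \frac{c}{19}$ ($G{\left(c \right)} = c \left(- \frac{1}{19}\right) = - \frac{c}{19}$)
$\frac{-449 - 304}{G{\left(-17 \right)} + n{\left(-20,21 \right)}} = \frac{-449 - 304}{\left(- \frac{1}{19}\right) \left(-17\right) + 19} = - \frac{753}{\frac{17}{19} + 19} = - \frac{753}{\frac{378}{19}} = \left(-753\right) \frac{19}{378} = - \frac{4769}{126}$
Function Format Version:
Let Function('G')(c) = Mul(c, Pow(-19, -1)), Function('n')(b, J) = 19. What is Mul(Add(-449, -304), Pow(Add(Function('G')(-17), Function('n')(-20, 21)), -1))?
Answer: Rational(-4769, 126) ≈ -37.849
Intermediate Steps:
Function('G')(c) = Mul(Rational(-1, 19), c) (Function('G')(c) = Mul(c, Rational(-1, 19)) = Mul(Rational(-1, 19), c))
Mul(Add(-449, -304), Pow(Add(Function('G')(-17), Function('n')(-20, 21)), -1)) = Mul(Add(-449, -304), Pow(Add(Mul(Rational(-1, 19), -17), 19), -1)) = Mul(-753, Pow(Add(Rational(17, 19), 19), -1)) = Mul(-753, Pow(Rational(378, 19), -1)) = Mul(-753, Rational(19, 378)) = Rational(-4769, 126)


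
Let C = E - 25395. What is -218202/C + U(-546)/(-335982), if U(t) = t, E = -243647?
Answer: 149306588/183726157 ≈ 0.81266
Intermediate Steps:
C = -269042 (C = -243647 - 25395 = -269042)
-218202/C + U(-546)/(-335982) = -218202/(-269042) - 546/(-335982) = -218202*(-1/269042) - 546*(-1/335982) = 2661/3281 + 91/55997 = 149306588/183726157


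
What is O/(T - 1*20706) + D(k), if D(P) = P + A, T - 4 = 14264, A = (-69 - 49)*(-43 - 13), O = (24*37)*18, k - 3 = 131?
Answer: 195446/29 ≈ 6739.5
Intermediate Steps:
k = 134 (k = 3 + 131 = 134)
O = 15984 (O = 888*18 = 15984)
A = 6608 (A = -118*(-56) = 6608)
T = 14268 (T = 4 + 14264 = 14268)
D(P) = 6608 + P (D(P) = P + 6608 = 6608 + P)
O/(T - 1*20706) + D(k) = 15984/(14268 - 1*20706) + (6608 + 134) = 15984/(14268 - 20706) + 6742 = 15984/(-6438) + 6742 = 15984*(-1/6438) + 6742 = -72/29 + 6742 = 195446/29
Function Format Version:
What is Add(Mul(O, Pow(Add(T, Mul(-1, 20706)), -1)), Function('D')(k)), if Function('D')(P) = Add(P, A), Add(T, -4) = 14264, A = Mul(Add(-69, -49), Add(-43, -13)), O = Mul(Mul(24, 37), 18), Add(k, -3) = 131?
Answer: Rational(195446, 29) ≈ 6739.5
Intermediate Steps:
k = 134 (k = Add(3, 131) = 134)
O = 15984 (O = Mul(888, 18) = 15984)
A = 6608 (A = Mul(-118, -56) = 6608)
T = 14268 (T = Add(4, 14264) = 14268)
Function('D')(P) = Add(6608, P) (Function('D')(P) = Add(P, 6608) = Add(6608, P))
Add(Mul(O, Pow(Add(T, Mul(-1, 20706)), -1)), Function('D')(k)) = Add(Mul(15984, Pow(Add(14268, Mul(-1, 20706)), -1)), Add(6608, 134)) = Add(Mul(15984, Pow(Add(14268, -20706), -1)), 6742) = Add(Mul(15984, Pow(-6438, -1)), 6742) = Add(Mul(15984, Rational(-1, 6438)), 6742) = Add(Rational(-72, 29), 6742) = Rational(195446, 29)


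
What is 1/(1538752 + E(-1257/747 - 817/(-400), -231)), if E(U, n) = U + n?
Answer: 99600/153236727433 ≈ 6.4997e-7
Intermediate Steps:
1/(1538752 + E(-1257/747 - 817/(-400), -231)) = 1/(1538752 + ((-1257/747 - 817/(-400)) - 231)) = 1/(1538752 + ((-1257*1/747 - 817*(-1/400)) - 231)) = 1/(1538752 + ((-419/249 + 817/400) - 231)) = 1/(1538752 + (35833/99600 - 231)) = 1/(1538752 - 22971767/99600) = 1/(153236727433/99600) = 99600/153236727433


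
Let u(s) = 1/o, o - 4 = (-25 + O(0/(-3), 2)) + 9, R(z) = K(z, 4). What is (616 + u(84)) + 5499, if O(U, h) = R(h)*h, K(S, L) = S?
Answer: 48919/8 ≈ 6114.9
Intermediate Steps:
R(z) = z
O(U, h) = h² (O(U, h) = h*h = h²)
o = -8 (o = 4 + ((-25 + 2²) + 9) = 4 + ((-25 + 4) + 9) = 4 + (-21 + 9) = 4 - 12 = -8)
u(s) = -⅛ (u(s) = 1/(-8) = -⅛)
(616 + u(84)) + 5499 = (616 - ⅛) + 5499 = 4927/8 + 5499 = 48919/8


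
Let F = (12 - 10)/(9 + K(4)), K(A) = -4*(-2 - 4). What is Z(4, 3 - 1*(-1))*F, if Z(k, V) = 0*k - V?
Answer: -8/33 ≈ -0.24242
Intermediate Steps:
K(A) = 24 (K(A) = -4*(-6) = 24)
Z(k, V) = -V (Z(k, V) = 0 - V = -V)
F = 2/33 (F = (12 - 10)/(9 + 24) = 2/33 ≈ 0.060606)
Z(4, 3 - 1*(-1))*F = -(3 - 1*(-1))*(2/33) = -(3 + 1)*(2/33) = -1*4*(2/33) = -4*2/33 = -8/33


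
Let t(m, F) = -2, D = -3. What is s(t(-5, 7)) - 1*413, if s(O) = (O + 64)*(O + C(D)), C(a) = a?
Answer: -723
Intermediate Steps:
s(O) = (-3 + O)*(64 + O) (s(O) = (O + 64)*(O - 3) = (64 + O)*(-3 + O) = (-3 + O)*(64 + O))
s(t(-5, 7)) - 1*413 = (-192 + (-2)**2 + 61*(-2)) - 1*413 = (-192 + 4 - 122) - 413 = -310 - 413 = -723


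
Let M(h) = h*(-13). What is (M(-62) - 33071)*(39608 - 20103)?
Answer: -629328825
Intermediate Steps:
M(h) = -13*h
(M(-62) - 33071)*(39608 - 20103) = (-13*(-62) - 33071)*(39608 - 20103) = (806 - 33071)*19505 = -32265*19505 = -629328825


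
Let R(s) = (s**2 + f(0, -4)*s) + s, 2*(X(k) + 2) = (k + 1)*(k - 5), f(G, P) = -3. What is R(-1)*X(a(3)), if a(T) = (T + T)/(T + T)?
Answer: -18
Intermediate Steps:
a(T) = 1 (a(T) = (2*T)/((2*T)) = (2*T)*(1/(2*T)) = 1)
X(k) = -2 + (1 + k)*(-5 + k)/2 (X(k) = -2 + ((k + 1)*(k - 5))/2 = -2 + ((1 + k)*(-5 + k))/2 = -2 + (1 + k)*(-5 + k)/2)
R(s) = s**2 - 2*s (R(s) = (s**2 - 3*s) + s = s**2 - 2*s)
R(-1)*X(a(3)) = (-(-2 - 1))*(-9/2 + (1/2)*1**2 - 2*1) = (-1*(-3))*(-9/2 + (1/2)*1 - 2) = 3*(-9/2 + 1/2 - 2) = 3*(-6) = -18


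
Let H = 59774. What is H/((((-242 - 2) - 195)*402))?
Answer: -29887/88239 ≈ -0.33871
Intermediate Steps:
H/((((-242 - 2) - 195)*402)) = 59774/((((-242 - 2) - 195)*402)) = 59774/(((-244 - 195)*402)) = 59774/((-439*402)) = 59774/(-176478) = 59774*(-1/176478) = -29887/88239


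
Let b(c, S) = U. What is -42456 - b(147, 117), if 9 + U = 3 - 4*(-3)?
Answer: -42462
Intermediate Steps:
U = 6 (U = -9 + (3 - 4*(-3)) = -9 + (3 + 12) = -9 + 15 = 6)
b(c, S) = 6
-42456 - b(147, 117) = -42456 - 1*6 = -42456 - 6 = -42462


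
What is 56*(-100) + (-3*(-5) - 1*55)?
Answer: -5640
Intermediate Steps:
56*(-100) + (-3*(-5) - 1*55) = -5600 + (15 - 55) = -5600 - 40 = -5640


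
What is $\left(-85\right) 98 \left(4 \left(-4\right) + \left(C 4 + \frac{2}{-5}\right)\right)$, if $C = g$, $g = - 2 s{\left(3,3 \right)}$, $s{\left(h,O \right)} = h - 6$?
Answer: $-63308$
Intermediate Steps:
$s{\left(h,O \right)} = -6 + h$ ($s{\left(h,O \right)} = h - 6 = -6 + h$)
$g = 6$ ($g = - 2 \left(-6 + 3\right) = \left(-2\right) \left(-3\right) = 6$)
$C = 6$
$\left(-85\right) 98 \left(4 \left(-4\right) + \left(C 4 + \frac{2}{-5}\right)\right) = \left(-85\right) 98 \left(4 \left(-4\right) + \left(6 \cdot 4 + \frac{2}{-5}\right)\right) = - 8330 \left(-16 + \left(24 + 2 \left(- \frac{1}{5}\right)\right)\right) = - 8330 \left(-16 + \left(24 - \frac{2}{5}\right)\right) = - 8330 \left(-16 + \frac{118}{5}\right) = \left(-8330\right) \frac{38}{5} = -63308$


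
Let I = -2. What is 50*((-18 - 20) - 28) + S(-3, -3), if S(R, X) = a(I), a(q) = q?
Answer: -3302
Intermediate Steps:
S(R, X) = -2
50*((-18 - 20) - 28) + S(-3, -3) = 50*((-18 - 20) - 28) - 2 = 50*(-38 - 28) - 2 = 50*(-66) - 2 = -3300 - 2 = -3302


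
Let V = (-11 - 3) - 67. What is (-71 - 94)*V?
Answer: 13365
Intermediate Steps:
V = -81 (V = -14 - 67 = -81)
(-71 - 94)*V = (-71 - 94)*(-81) = -165*(-81) = 13365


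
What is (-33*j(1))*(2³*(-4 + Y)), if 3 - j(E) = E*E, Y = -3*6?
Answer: 11616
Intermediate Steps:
Y = -18
j(E) = 3 - E² (j(E) = 3 - E*E = 3 - E²)
(-33*j(1))*(2³*(-4 + Y)) = (-33*(3 - 1*1²))*(2³*(-4 - 18)) = (-33*(3 - 1*1))*(8*(-22)) = -33*(3 - 1)*(-176) = -33*2*(-176) = -66*(-176) = 11616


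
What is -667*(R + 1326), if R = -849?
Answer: -318159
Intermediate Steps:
-667*(R + 1326) = -667*(-849 + 1326) = -667*477 = -318159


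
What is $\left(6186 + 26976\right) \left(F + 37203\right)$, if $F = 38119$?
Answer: $2497828164$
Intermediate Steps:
$\left(6186 + 26976\right) \left(F + 37203\right) = \left(6186 + 26976\right) \left(38119 + 37203\right) = 33162 \cdot 75322 = 2497828164$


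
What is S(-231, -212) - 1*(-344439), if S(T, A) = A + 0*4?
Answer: 344227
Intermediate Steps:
S(T, A) = A (S(T, A) = A + 0 = A)
S(-231, -212) - 1*(-344439) = -212 - 1*(-344439) = -212 + 344439 = 344227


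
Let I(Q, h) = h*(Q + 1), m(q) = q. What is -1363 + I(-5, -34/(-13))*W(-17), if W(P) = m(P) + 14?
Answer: -17311/13 ≈ -1331.6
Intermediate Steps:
I(Q, h) = h*(1 + Q)
W(P) = 14 + P (W(P) = P + 14 = 14 + P)
-1363 + I(-5, -34/(-13))*W(-17) = -1363 + ((-34/(-13))*(1 - 5))*(14 - 17) = -1363 + (-34*(-1/13)*(-4))*(-3) = -1363 + ((34/13)*(-4))*(-3) = -1363 - 136/13*(-3) = -1363 + 408/13 = -17311/13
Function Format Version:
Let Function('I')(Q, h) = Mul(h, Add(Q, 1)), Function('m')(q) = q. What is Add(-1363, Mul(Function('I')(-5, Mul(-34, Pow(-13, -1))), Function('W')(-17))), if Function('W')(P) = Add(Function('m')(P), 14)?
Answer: Rational(-17311, 13) ≈ -1331.6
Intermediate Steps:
Function('I')(Q, h) = Mul(h, Add(1, Q))
Function('W')(P) = Add(14, P) (Function('W')(P) = Add(P, 14) = Add(14, P))
Add(-1363, Mul(Function('I')(-5, Mul(-34, Pow(-13, -1))), Function('W')(-17))) = Add(-1363, Mul(Mul(Mul(-34, Pow(-13, -1)), Add(1, -5)), Add(14, -17))) = Add(-1363, Mul(Mul(Mul(-34, Rational(-1, 13)), -4), -3)) = Add(-1363, Mul(Mul(Rational(34, 13), -4), -3)) = Add(-1363, Mul(Rational(-136, 13), -3)) = Add(-1363, Rational(408, 13)) = Rational(-17311, 13)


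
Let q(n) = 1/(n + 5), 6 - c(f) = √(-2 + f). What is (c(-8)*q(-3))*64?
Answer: 192 - 32*I*√10 ≈ 192.0 - 101.19*I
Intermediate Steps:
c(f) = 6 - √(-2 + f)
q(n) = 1/(5 + n)
(c(-8)*q(-3))*64 = ((6 - √(-2 - 8))/(5 - 3))*64 = ((6 - √(-10))/2)*64 = ((6 - I*√10)*(½))*64 = (3 - I*√10/2)*64 = 192 - 32*I*√10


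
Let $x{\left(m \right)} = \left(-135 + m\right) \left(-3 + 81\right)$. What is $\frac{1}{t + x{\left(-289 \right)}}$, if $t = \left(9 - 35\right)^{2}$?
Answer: $- \frac{1}{32396} \approx -3.0868 \cdot 10^{-5}$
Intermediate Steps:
$x{\left(m \right)} = -10530 + 78 m$ ($x{\left(m \right)} = \left(-135 + m\right) 78 = -10530 + 78 m$)
$t = 676$ ($t = \left(-26\right)^{2} = 676$)
$\frac{1}{t + x{\left(-289 \right)}} = \frac{1}{676 + \left(-10530 + 78 \left(-289\right)\right)} = \frac{1}{676 - 33072} = \frac{1}{-32396} = - \frac{1}{32396}$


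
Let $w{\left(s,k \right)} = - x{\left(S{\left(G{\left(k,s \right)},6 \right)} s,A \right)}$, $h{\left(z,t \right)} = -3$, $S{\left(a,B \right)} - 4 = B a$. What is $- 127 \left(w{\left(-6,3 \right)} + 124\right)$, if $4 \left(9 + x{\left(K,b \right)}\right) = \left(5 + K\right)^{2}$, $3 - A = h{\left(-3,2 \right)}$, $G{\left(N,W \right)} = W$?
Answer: $\frac{4861179}{4} \approx 1.2153 \cdot 10^{6}$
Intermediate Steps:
$S{\left(a,B \right)} = 4 + B a$
$A = 6$ ($A = 3 - -3 = 3 + 3 = 6$)
$x{\left(K,b \right)} = -9 + \frac{\left(5 + K\right)^{2}}{4}$
$w{\left(s,k \right)} = 9 - \frac{\left(5 + s \left(4 + 6 s\right)\right)^{2}}{4}$ ($w{\left(s,k \right)} = - (-9 + \frac{\left(5 + \left(4 + 6 s\right) s\right)^{2}}{4}) = - (-9 + \frac{\left(5 + s \left(4 + 6 s\right)\right)^{2}}{4}) = 9 - \frac{\left(5 + s \left(4 + 6 s\right)\right)^{2}}{4}$)
$- 127 \left(w{\left(-6,3 \right)} + 124\right) = - 127 \left(\left(9 - \frac{\left(5 + 2 \left(-6\right) \left(2 + 3 \left(-6\right)\right)\right)^{2}}{4}\right) + 124\right) = - 127 \left(\left(9 - \frac{\left(5 + 2 \left(-6\right) \left(2 - 18\right)\right)^{2}}{4}\right) + 124\right) = - 127 \left(\left(9 - \frac{\left(5 + 2 \left(-6\right) \left(-16\right)\right)^{2}}{4}\right) + 124\right) = - 127 \left(\left(9 - \frac{\left(5 + 192\right)^{2}}{4}\right) + 124\right) = - 127 \left(\left(9 - \frac{197^{2}}{4}\right) + 124\right) = - 127 \left(\left(9 - \frac{38809}{4}\right) + 124\right) = - 127 \left(- \frac{38773}{4} + 124\right) = \left(-127\right) \left(- \frac{38277}{4}\right) = \frac{4861179}{4}$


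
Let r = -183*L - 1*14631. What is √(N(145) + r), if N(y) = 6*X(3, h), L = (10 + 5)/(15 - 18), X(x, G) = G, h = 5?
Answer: I*√13686 ≈ 116.99*I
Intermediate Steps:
L = -5 (L = 15/(-3) = 15*(-⅓) = -5)
N(y) = 30 (N(y) = 6*5 = 30)
r = -13716 (r = -183*(-5) - 1*14631 = 915 - 14631 = -13716)
√(N(145) + r) = √(30 - 13716) = √(-13686) = I*√13686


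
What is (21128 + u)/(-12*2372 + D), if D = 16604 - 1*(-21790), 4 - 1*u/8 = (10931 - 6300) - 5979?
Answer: 5324/1655 ≈ 3.2169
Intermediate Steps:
u = 10816 (u = 32 - 8*((10931 - 6300) - 5979) = 32 - 8*(4631 - 5979) = 32 - 8*(-1348) = 32 + 10784 = 10816)
D = 38394 (D = 16604 + 21790 = 38394)
(21128 + u)/(-12*2372 + D) = (21128 + 10816)/(-12*2372 + 38394) = 31944/(-28464 + 38394) = 31944/9930 = 31944*(1/9930) = 5324/1655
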